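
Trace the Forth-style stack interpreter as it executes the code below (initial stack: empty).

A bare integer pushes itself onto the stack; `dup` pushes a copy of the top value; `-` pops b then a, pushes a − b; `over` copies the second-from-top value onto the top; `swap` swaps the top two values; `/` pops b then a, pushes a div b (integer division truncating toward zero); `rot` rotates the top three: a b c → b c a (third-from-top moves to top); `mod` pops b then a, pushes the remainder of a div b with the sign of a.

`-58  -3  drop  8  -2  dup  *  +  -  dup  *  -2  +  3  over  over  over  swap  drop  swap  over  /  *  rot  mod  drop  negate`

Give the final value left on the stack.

-3

-58     -58
-3      -58 -3
drop    -58
8       -58 8
-2      -58 8 -2
dup     -58 8 -2 -2
*       -58 8 4
+       -58 12
-       -70
dup     -70 -70
*       4900
-2      4900 -2
+       4898
3       4898 3
over    4898 3 4898
over    4898 3 4898 3
over    4898 3 4898 3 4898
swap    4898 3 4898 4898 3
drop    4898 3 4898 4898
swap    4898 3 4898 4898
over    4898 3 4898 4898 4898
/       4898 3 4898 1
*       4898 3 4898
rot     3 4898 4898
mod     3 0
drop    3
negate  -3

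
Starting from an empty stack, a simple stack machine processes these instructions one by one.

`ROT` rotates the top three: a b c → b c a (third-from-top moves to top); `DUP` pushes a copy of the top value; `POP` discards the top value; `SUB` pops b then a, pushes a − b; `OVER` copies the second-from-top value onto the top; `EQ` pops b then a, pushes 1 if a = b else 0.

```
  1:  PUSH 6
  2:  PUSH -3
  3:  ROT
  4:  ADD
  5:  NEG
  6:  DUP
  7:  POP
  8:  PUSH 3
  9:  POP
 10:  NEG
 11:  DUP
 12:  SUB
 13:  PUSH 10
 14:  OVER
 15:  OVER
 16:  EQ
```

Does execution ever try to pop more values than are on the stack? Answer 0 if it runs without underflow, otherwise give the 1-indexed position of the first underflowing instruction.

3

PUSH 6  : [6]
PUSH -3 : [6, -3]
ROT  — needs 3 operands, stack has 2 → underflow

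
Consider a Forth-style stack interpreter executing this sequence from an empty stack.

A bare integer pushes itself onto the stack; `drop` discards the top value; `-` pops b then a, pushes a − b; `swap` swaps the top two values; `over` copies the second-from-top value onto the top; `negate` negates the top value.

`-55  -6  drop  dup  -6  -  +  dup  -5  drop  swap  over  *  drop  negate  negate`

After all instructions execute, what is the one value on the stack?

-55    : [-55]
-6     : [-55, -6]
drop   : [-55]
dup    : [-55, -55]
-6     : [-55, -55, -6]
-      : [-55, -49]
+      : [-104]
dup    : [-104, -104]
-5     : [-104, -104, -5]
drop   : [-104, -104]
swap   : [-104, -104]
over   : [-104, -104, -104]
*      : [-104, 10816]
drop   : [-104]
negate : [104]
negate : [-104]

-104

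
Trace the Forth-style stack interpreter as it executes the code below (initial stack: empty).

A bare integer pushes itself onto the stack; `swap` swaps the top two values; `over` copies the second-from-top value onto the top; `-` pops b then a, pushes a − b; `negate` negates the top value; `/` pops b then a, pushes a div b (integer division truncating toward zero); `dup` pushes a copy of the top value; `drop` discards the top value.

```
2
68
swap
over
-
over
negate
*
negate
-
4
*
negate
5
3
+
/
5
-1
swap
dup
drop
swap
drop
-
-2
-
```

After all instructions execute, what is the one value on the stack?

2      → [2]
68     → [2, 68]
swap   → [68, 2]
over   → [68, 2, 68]
-      → [68, -66]
over   → [68, -66, 68]
negate → [68, -66, -68]
*      → [68, 4488]
negate → [68, -4488]
-      → [4556]
4      → [4556, 4]
*      → [18224]
negate → [-18224]
5      → [-18224, 5]
3      → [-18224, 5, 3]
+      → [-18224, 8]
/      → [-2278]
5      → [-2278, 5]
-1     → [-2278, 5, -1]
swap   → [-2278, -1, 5]
dup    → [-2278, -1, 5, 5]
drop   → [-2278, -1, 5]
swap   → [-2278, 5, -1]
drop   → [-2278, 5]
-      → [-2283]
-2     → [-2283, -2]
-      → [-2281]

-2281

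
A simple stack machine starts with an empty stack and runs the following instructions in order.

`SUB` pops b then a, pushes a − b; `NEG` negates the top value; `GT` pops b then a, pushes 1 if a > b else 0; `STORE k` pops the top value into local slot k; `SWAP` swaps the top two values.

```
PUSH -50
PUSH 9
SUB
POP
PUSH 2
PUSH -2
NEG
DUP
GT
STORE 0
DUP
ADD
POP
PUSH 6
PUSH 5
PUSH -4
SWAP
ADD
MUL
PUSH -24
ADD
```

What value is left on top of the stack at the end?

PUSH -50 → -50
PUSH 9   → -50 9
SUB      → -59
POP      → (empty)
PUSH 2   → 2
PUSH -2  → 2 -2
NEG      → 2 2
DUP      → 2 2 2
GT       → 2 0
STORE 0  → 2
DUP      → 2 2
ADD      → 4
POP      → (empty)
PUSH 6   → 6
PUSH 5   → 6 5
PUSH -4  → 6 5 -4
SWAP     → 6 -4 5
ADD      → 6 1
MUL      → 6
PUSH -24 → 6 -24
ADD      → -18

-18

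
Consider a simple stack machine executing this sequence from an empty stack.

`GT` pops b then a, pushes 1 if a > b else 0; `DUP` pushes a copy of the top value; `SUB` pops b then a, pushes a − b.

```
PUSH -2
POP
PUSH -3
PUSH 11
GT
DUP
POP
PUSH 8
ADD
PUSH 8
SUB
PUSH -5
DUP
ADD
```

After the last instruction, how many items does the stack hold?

2

PUSH -2  -2
POP      (empty)
PUSH -3  -3
PUSH 11  -3 11
GT       0
DUP      0 0
POP      0
PUSH 8   0 8
ADD      8
PUSH 8   8 8
SUB      0
PUSH -5  0 -5
DUP      0 -5 -5
ADD      0 -10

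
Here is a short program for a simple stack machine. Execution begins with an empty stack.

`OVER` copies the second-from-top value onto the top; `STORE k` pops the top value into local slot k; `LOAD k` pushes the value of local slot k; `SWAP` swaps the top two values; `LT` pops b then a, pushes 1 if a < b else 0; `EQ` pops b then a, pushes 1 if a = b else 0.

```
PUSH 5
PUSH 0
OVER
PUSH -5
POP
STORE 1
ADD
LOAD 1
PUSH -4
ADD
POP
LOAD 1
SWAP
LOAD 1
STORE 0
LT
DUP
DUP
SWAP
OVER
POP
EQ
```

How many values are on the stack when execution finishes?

2

PUSH 5   5
PUSH 0   5 0
OVER     5 0 5
PUSH -5  5 0 5 -5
POP      5 0 5
STORE 1  5 0
ADD      5
LOAD 1   5 5
PUSH -4  5 5 -4
ADD      5 1
POP      5
LOAD 1   5 5
SWAP     5 5
LOAD 1   5 5 5
STORE 0  5 5
LT       0
DUP      0 0
DUP      0 0 0
SWAP     0 0 0
OVER     0 0 0 0
POP      0 0 0
EQ       0 1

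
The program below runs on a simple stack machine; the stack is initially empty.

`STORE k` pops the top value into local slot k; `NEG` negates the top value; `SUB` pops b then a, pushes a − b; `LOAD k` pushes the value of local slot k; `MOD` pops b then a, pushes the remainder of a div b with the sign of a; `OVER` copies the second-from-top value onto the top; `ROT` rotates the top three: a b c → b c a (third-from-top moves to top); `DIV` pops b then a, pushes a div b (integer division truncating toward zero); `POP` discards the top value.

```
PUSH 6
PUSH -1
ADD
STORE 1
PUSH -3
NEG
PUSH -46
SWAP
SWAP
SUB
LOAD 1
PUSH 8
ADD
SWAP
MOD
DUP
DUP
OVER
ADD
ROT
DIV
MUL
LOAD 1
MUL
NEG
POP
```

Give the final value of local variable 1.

PUSH 6    6
PUSH -1   6 -1
ADD       5
STORE 1   (empty)
PUSH -3   -3
NEG       3
PUSH -46  3 -46
SWAP      -46 3
SWAP      3 -46
SUB       49
LOAD 1    49 5
PUSH 8    49 5 8
ADD       49 13
SWAP      13 49
MOD       13
DUP       13 13
DUP       13 13 13
OVER      13 13 13 13
ADD       13 13 26
ROT       13 26 13
DIV       13 2
MUL       26
LOAD 1    26 5
MUL       130
NEG       -130
POP       (empty)

5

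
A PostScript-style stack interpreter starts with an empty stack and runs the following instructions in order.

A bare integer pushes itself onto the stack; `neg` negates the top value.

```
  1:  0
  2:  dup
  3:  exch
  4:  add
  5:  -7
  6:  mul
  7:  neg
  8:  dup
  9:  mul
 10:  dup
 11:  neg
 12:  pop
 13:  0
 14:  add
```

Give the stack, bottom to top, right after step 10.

[0, 0]

0     0
dup   0 0
exch  0 0
add   0
-7    0 -7
mul   0
neg   0
dup   0 0
mul   0
dup   0 0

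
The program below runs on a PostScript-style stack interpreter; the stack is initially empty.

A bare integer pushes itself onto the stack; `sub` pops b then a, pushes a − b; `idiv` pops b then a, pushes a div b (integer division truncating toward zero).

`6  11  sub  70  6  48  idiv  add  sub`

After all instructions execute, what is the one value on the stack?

6    → [6]
11   → [6, 11]
sub  → [-5]
70   → [-5, 70]
6    → [-5, 70, 6]
48   → [-5, 70, 6, 48]
idiv → [-5, 70, 0]
add  → [-5, 70]
sub  → [-75]

-75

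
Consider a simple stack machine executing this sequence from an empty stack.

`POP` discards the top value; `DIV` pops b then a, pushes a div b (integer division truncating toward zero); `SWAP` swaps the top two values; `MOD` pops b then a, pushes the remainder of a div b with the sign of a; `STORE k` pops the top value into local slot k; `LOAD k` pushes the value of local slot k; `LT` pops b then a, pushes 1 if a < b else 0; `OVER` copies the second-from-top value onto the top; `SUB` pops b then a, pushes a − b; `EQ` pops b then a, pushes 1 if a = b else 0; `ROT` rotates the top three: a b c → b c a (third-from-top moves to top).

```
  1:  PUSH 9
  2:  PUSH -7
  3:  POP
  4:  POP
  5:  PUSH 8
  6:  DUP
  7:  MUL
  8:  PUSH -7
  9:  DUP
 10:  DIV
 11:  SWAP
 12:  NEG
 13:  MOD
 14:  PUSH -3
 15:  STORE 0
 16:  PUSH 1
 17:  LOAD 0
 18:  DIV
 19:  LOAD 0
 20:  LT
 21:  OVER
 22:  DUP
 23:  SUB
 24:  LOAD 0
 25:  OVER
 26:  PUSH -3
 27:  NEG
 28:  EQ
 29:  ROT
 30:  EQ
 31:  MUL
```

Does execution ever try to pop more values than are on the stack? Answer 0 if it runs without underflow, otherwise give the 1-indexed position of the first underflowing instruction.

PUSH 9  -> 9
PUSH -7 -> 9 -7
POP     -> 9
POP     -> (empty)
PUSH 8  -> 8
DUP     -> 8 8
MUL     -> 64
PUSH -7 -> 64 -7
DUP     -> 64 -7 -7
DIV     -> 64 1
SWAP    -> 1 64
NEG     -> 1 -64
MOD     -> 1
PUSH -3 -> 1 -3
STORE 0 -> 1
PUSH 1  -> 1 1
LOAD 0  -> 1 1 -3
DIV     -> 1 0
LOAD 0  -> 1 0 -3
LT      -> 1 0
OVER    -> 1 0 1
DUP     -> 1 0 1 1
SUB     -> 1 0 0
LOAD 0  -> 1 0 0 -3
OVER    -> 1 0 0 -3 0
PUSH -3 -> 1 0 0 -3 0 -3
NEG     -> 1 0 0 -3 0 3
EQ      -> 1 0 0 -3 0
ROT     -> 1 0 -3 0 0
EQ      -> 1 0 -3 1
MUL     -> 1 0 -3

0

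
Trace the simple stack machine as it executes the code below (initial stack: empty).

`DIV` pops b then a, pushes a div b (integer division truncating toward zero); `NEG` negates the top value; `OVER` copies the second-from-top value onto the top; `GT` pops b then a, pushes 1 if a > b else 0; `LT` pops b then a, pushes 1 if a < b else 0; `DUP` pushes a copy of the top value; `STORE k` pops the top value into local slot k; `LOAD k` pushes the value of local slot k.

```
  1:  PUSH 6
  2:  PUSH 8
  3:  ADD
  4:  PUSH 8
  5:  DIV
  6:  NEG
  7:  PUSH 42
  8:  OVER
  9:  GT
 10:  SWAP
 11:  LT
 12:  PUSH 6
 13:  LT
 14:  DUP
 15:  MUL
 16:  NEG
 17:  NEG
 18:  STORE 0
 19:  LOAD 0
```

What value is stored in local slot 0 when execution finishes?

1

PUSH 6  : [6]
PUSH 8  : [6, 8]
ADD     : [14]
PUSH 8  : [14, 8]
DIV     : [1]
NEG     : [-1]
PUSH 42 : [-1, 42]
OVER    : [-1, 42, -1]
GT      : [-1, 1]
SWAP    : [1, -1]
LT      : [0]
PUSH 6  : [0, 6]
LT      : [1]
DUP     : [1, 1]
MUL     : [1]
NEG     : [-1]
NEG     : [1]
STORE 0 : []
LOAD 0  : [1]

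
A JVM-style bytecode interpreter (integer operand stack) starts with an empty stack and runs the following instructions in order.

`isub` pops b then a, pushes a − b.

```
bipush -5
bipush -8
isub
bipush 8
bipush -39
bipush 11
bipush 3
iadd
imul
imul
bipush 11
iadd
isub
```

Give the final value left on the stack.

bipush -5  : -5
bipush -8  : -5 -8
isub       : 3
bipush 8   : 3 8
bipush -39 : 3 8 -39
bipush 11  : 3 8 -39 11
bipush 3   : 3 8 -39 11 3
iadd       : 3 8 -39 14
imul       : 3 8 -546
imul       : 3 -4368
bipush 11  : 3 -4368 11
iadd       : 3 -4357
isub       : 4360

4360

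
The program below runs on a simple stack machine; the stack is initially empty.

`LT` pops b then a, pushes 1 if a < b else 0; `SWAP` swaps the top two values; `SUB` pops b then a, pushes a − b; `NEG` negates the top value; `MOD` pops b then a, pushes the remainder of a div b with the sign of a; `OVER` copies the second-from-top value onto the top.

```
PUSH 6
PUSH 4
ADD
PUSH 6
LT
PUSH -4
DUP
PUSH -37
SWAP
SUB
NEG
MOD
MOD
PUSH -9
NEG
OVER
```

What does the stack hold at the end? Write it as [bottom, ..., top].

[0, 9, 0]

PUSH 6    6
PUSH 4    6 4
ADD       10
PUSH 6    10 6
LT        0
PUSH -4   0 -4
DUP       0 -4 -4
PUSH -37  0 -4 -4 -37
SWAP      0 -4 -37 -4
SUB       0 -4 -33
NEG       0 -4 33
MOD       0 -4
MOD       0
PUSH -9   0 -9
NEG       0 9
OVER      0 9 0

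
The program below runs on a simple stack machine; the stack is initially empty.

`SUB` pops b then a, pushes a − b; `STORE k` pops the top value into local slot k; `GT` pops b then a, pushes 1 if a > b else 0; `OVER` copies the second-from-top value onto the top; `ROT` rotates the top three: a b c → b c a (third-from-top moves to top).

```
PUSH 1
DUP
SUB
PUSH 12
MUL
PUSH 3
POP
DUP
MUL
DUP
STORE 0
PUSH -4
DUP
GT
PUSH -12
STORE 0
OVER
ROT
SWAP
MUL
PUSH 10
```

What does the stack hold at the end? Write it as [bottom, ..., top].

[0, 0, 10]

PUSH 1    [1]
DUP       [1, 1]
SUB       [0]
PUSH 12   [0, 12]
MUL       [0]
PUSH 3    [0, 3]
POP       [0]
DUP       [0, 0]
MUL       [0]
DUP       [0, 0]
STORE 0   [0]
PUSH -4   [0, -4]
DUP       [0, -4, -4]
GT        [0, 0]
PUSH -12  [0, 0, -12]
STORE 0   [0, 0]
OVER      [0, 0, 0]
ROT       [0, 0, 0]
SWAP      [0, 0, 0]
MUL       [0, 0]
PUSH 10   [0, 0, 10]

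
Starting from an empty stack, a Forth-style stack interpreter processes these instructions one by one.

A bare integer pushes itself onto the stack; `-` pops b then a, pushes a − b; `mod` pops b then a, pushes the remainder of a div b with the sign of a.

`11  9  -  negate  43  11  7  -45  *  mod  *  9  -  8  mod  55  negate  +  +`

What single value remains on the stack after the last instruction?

11      [11]
9       [11, 9]
-       [2]
negate  [-2]
43      [-2, 43]
11      [-2, 43, 11]
7       [-2, 43, 11, 7]
-45     [-2, 43, 11, 7, -45]
*       [-2, 43, 11, -315]
mod     [-2, 43, 11]
*       [-2, 473]
9       [-2, 473, 9]
-       [-2, 464]
8       [-2, 464, 8]
mod     [-2, 0]
55      [-2, 0, 55]
negate  [-2, 0, -55]
+       [-2, -55]
+       [-57]

-57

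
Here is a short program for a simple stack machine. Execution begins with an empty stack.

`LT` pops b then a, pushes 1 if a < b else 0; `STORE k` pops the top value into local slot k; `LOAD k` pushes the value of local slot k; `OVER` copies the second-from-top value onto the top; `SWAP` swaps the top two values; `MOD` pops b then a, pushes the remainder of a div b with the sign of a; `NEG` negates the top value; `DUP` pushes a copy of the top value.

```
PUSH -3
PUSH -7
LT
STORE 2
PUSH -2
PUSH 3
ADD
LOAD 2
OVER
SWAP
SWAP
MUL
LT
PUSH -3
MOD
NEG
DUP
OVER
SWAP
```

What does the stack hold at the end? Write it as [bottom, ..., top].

PUSH -3 : [-3]
PUSH -7 : [-3, -7]
LT      : [0]
STORE 2 : []
PUSH -2 : [-2]
PUSH 3  : [-2, 3]
ADD     : [1]
LOAD 2  : [1, 0]
OVER    : [1, 0, 1]
SWAP    : [1, 1, 0]
SWAP    : [1, 0, 1]
MUL     : [1, 0]
LT      : [0]
PUSH -3 : [0, -3]
MOD     : [0]
NEG     : [0]
DUP     : [0, 0]
OVER    : [0, 0, 0]
SWAP    : [0, 0, 0]

[0, 0, 0]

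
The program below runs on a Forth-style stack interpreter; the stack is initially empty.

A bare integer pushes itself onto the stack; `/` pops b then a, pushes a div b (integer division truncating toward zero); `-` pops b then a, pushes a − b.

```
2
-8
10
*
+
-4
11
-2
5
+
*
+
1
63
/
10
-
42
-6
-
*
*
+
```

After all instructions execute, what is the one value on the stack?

-13998

2  → [2]
-8 → [2, -8]
10 → [2, -8, 10]
*  → [2, -80]
+  → [-78]
-4 → [-78, -4]
11 → [-78, -4, 11]
-2 → [-78, -4, 11, -2]
5  → [-78, -4, 11, -2, 5]
+  → [-78, -4, 11, 3]
*  → [-78, -4, 33]
+  → [-78, 29]
1  → [-78, 29, 1]
63 → [-78, 29, 1, 63]
/  → [-78, 29, 0]
10 → [-78, 29, 0, 10]
-  → [-78, 29, -10]
42 → [-78, 29, -10, 42]
-6 → [-78, 29, -10, 42, -6]
-  → [-78, 29, -10, 48]
*  → [-78, 29, -480]
*  → [-78, -13920]
+  → [-13998]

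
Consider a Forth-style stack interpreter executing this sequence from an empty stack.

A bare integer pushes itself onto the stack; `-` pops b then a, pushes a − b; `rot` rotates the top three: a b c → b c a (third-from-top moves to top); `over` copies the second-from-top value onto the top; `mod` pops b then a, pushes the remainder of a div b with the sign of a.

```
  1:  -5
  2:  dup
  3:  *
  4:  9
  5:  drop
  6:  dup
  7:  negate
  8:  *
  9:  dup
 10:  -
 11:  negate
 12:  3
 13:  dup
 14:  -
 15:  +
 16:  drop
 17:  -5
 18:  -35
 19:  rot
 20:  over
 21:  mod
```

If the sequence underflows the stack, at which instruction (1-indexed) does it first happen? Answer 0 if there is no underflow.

-5     : -5
dup    : -5 -5
*      : 25
9      : 25 9
drop   : 25
dup    : 25 25
negate : 25 -25
*      : -625
dup    : -625 -625
-      : 0
negate : 0
3      : 0 3
dup    : 0 3 3
-      : 0 0
+      : 0
drop   : (empty)
-5     : -5
-35    : -5 -35
rot  — needs 3 operands, stack has 2 → underflow

19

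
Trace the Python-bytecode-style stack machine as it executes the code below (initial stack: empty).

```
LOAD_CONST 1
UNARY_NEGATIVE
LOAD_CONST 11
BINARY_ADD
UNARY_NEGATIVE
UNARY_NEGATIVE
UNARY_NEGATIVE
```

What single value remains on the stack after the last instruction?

-10

LOAD_CONST 1    [1]
UNARY_NEGATIVE  [-1]
LOAD_CONST 11   [-1, 11]
BINARY_ADD      [10]
UNARY_NEGATIVE  [-10]
UNARY_NEGATIVE  [10]
UNARY_NEGATIVE  [-10]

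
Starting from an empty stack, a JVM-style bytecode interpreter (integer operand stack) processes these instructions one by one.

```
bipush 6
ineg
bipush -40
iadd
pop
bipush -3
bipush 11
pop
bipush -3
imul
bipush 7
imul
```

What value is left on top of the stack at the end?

63

bipush 6   : [6]
ineg       : [-6]
bipush -40 : [-6, -40]
iadd       : [-46]
pop        : []
bipush -3  : [-3]
bipush 11  : [-3, 11]
pop        : [-3]
bipush -3  : [-3, -3]
imul       : [9]
bipush 7   : [9, 7]
imul       : [63]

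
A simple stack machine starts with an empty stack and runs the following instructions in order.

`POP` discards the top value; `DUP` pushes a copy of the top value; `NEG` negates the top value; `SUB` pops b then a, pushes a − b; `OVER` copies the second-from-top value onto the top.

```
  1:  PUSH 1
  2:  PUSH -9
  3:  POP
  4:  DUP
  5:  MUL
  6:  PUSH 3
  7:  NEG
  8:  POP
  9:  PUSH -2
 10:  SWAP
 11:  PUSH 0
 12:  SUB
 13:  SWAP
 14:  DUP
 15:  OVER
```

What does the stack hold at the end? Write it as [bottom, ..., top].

PUSH 1  -> [1]
PUSH -9 -> [1, -9]
POP     -> [1]
DUP     -> [1, 1]
MUL     -> [1]
PUSH 3  -> [1, 3]
NEG     -> [1, -3]
POP     -> [1]
PUSH -2 -> [1, -2]
SWAP    -> [-2, 1]
PUSH 0  -> [-2, 1, 0]
SUB     -> [-2, 1]
SWAP    -> [1, -2]
DUP     -> [1, -2, -2]
OVER    -> [1, -2, -2, -2]

[1, -2, -2, -2]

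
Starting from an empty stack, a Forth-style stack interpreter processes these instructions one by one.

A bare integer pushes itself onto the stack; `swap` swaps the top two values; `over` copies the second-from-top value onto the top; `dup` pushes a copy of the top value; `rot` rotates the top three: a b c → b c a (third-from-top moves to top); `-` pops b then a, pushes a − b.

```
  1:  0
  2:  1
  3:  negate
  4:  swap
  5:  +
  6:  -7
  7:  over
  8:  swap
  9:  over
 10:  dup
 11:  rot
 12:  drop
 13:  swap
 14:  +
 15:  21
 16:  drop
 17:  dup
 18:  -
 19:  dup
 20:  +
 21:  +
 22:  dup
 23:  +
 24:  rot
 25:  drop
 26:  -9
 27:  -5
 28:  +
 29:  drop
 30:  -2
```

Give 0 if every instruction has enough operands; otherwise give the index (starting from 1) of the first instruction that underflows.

24

0      : 0
1      : 0 1
negate : 0 -1
swap   : -1 0
+      : -1
-7     : -1 -7
over   : -1 -7 -1
swap   : -1 -1 -7
over   : -1 -1 -7 -1
dup    : -1 -1 -7 -1 -1
rot    : -1 -1 -1 -1 -7
drop   : -1 -1 -1 -1
swap   : -1 -1 -1 -1
+      : -1 -1 -2
21     : -1 -1 -2 21
drop   : -1 -1 -2
dup    : -1 -1 -2 -2
-      : -1 -1 0
dup    : -1 -1 0 0
+      : -1 -1 0
+      : -1 -1
dup    : -1 -1 -1
+      : -1 -2
rot  — needs 3 operands, stack has 2 → underflow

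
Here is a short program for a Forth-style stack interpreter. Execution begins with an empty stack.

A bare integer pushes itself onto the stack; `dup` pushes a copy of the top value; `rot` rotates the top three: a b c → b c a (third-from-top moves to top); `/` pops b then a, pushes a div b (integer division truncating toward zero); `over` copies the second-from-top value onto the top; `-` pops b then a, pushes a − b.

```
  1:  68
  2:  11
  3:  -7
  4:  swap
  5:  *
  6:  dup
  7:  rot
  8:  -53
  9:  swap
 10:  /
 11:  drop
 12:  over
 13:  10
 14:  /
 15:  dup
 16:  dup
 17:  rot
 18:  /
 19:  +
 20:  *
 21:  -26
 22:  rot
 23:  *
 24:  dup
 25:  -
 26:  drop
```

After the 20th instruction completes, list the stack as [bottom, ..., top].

68   -> 68
11   -> 68 11
-7   -> 68 11 -7
swap -> 68 -7 11
*    -> 68 -77
dup  -> 68 -77 -77
rot  -> -77 -77 68
-53  -> -77 -77 68 -53
swap -> -77 -77 -53 68
/    -> -77 -77 0
drop -> -77 -77
over -> -77 -77 -77
10   -> -77 -77 -77 10
/    -> -77 -77 -7
dup  -> -77 -77 -7 -7
dup  -> -77 -77 -7 -7 -7
rot  -> -77 -77 -7 -7 -7
/    -> -77 -77 -7 1
+    -> -77 -77 -6
*    -> -77 462

[-77, 462]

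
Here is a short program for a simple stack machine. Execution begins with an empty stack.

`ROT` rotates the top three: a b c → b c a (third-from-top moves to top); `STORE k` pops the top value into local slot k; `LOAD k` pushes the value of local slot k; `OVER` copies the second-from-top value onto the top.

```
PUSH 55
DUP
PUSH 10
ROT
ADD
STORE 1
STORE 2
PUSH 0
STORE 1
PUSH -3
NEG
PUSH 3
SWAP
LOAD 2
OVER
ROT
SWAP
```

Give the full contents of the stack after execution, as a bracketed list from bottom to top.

PUSH 55 : [55]
DUP     : [55, 55]
PUSH 10 : [55, 55, 10]
ROT     : [55, 10, 55]
ADD     : [55, 65]
STORE 1 : [55]
STORE 2 : []
PUSH 0  : [0]
STORE 1 : []
PUSH -3 : [-3]
NEG     : [3]
PUSH 3  : [3, 3]
SWAP    : [3, 3]
LOAD 2  : [3, 3, 55]
OVER    : [3, 3, 55, 3]
ROT     : [3, 55, 3, 3]
SWAP    : [3, 55, 3, 3]

[3, 55, 3, 3]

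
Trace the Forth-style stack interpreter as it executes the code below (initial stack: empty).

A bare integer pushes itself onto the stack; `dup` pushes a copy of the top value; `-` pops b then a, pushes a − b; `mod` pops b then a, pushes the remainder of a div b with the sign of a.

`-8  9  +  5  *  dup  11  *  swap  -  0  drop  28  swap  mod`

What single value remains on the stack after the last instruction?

-8   -> -8
9    -> -8 9
+    -> 1
5    -> 1 5
*    -> 5
dup  -> 5 5
11   -> 5 5 11
*    -> 5 55
swap -> 55 5
-    -> 50
0    -> 50 0
drop -> 50
28   -> 50 28
swap -> 28 50
mod  -> 28

28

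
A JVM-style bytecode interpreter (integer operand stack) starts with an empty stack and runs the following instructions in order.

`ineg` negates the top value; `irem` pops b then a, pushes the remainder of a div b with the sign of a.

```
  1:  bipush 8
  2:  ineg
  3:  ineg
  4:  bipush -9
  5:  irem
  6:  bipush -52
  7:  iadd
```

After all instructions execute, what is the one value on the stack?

bipush 8   → 8
ineg       → -8
ineg       → 8
bipush -9  → 8 -9
irem       → 8
bipush -52 → 8 -52
iadd       → -44

-44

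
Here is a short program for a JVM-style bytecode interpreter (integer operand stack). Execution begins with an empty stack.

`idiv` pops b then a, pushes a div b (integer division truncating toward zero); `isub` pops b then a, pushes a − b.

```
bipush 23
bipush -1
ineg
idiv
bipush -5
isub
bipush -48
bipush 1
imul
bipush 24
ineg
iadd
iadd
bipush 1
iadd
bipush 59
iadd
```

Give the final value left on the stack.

16

bipush 23  -> 23
bipush -1  -> 23 -1
ineg       -> 23 1
idiv       -> 23
bipush -5  -> 23 -5
isub       -> 28
bipush -48 -> 28 -48
bipush 1   -> 28 -48 1
imul       -> 28 -48
bipush 24  -> 28 -48 24
ineg       -> 28 -48 -24
iadd       -> 28 -72
iadd       -> -44
bipush 1   -> -44 1
iadd       -> -43
bipush 59  -> -43 59
iadd       -> 16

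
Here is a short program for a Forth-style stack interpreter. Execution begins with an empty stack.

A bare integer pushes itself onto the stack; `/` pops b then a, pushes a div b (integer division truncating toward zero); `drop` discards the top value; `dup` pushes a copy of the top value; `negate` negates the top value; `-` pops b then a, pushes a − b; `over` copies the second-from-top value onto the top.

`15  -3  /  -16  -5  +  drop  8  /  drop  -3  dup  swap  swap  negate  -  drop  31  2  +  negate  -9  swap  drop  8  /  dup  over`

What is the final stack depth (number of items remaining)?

3

15     -> 15
-3     -> 15 -3
/      -> -5
-16    -> -5 -16
-5     -> -5 -16 -5
+      -> -5 -21
drop   -> -5
8      -> -5 8
/      -> 0
drop   -> (empty)
-3     -> -3
dup    -> -3 -3
swap   -> -3 -3
swap   -> -3 -3
negate -> -3 3
-      -> -6
drop   -> (empty)
31     -> 31
2      -> 31 2
+      -> 33
negate -> -33
-9     -> -33 -9
swap   -> -9 -33
drop   -> -9
8      -> -9 8
/      -> -1
dup    -> -1 -1
over   -> -1 -1 -1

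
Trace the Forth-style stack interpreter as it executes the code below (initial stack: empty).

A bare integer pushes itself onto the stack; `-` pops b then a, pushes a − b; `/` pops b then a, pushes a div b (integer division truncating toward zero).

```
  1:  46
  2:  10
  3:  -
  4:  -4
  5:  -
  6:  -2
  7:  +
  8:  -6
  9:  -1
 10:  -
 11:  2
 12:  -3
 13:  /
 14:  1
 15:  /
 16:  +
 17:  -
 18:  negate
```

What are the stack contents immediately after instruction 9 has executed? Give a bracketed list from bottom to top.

46 -> 46
10 -> 46 10
-  -> 36
-4 -> 36 -4
-  -> 40
-2 -> 40 -2
+  -> 38
-6 -> 38 -6
-1 -> 38 -6 -1

[38, -6, -1]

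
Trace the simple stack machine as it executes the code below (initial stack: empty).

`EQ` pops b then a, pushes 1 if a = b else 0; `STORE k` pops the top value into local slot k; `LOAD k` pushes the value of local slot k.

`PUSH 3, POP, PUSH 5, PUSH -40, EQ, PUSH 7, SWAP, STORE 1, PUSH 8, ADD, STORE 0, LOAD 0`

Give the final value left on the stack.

PUSH 3   → 3
POP      → (empty)
PUSH 5   → 5
PUSH -40 → 5 -40
EQ       → 0
PUSH 7   → 0 7
SWAP     → 7 0
STORE 1  → 7
PUSH 8   → 7 8
ADD      → 15
STORE 0  → (empty)
LOAD 0   → 15

15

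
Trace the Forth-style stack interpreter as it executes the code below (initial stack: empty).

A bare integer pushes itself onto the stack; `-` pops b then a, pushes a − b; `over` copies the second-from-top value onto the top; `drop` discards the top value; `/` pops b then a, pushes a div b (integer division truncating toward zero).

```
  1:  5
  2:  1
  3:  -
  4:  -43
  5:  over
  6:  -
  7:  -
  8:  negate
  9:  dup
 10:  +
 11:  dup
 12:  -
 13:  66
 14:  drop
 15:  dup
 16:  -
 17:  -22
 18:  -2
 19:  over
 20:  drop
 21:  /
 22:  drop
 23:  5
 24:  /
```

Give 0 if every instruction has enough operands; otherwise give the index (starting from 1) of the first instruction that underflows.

0

5      → [5]
1      → [5, 1]
-      → [4]
-43    → [4, -43]
over   → [4, -43, 4]
-      → [4, -47]
-      → [51]
negate → [-51]
dup    → [-51, -51]
+      → [-102]
dup    → [-102, -102]
-      → [0]
66     → [0, 66]
drop   → [0]
dup    → [0, 0]
-      → [0]
-22    → [0, -22]
-2     → [0, -22, -2]
over   → [0, -22, -2, -22]
drop   → [0, -22, -2]
/      → [0, 11]
drop   → [0]
5      → [0, 5]
/      → [0]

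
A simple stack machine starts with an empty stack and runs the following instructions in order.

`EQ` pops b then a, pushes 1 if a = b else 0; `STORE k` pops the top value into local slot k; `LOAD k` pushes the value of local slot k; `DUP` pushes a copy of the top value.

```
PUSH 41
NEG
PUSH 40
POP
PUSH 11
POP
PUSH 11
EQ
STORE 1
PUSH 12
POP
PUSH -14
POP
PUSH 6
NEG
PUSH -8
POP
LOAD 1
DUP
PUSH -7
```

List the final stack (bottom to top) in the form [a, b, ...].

PUSH 41  -> [41]
NEG      -> [-41]
PUSH 40  -> [-41, 40]
POP      -> [-41]
PUSH 11  -> [-41, 11]
POP      -> [-41]
PUSH 11  -> [-41, 11]
EQ       -> [0]
STORE 1  -> []
PUSH 12  -> [12]
POP      -> []
PUSH -14 -> [-14]
POP      -> []
PUSH 6   -> [6]
NEG      -> [-6]
PUSH -8  -> [-6, -8]
POP      -> [-6]
LOAD 1   -> [-6, 0]
DUP      -> [-6, 0, 0]
PUSH -7  -> [-6, 0, 0, -7]

[-6, 0, 0, -7]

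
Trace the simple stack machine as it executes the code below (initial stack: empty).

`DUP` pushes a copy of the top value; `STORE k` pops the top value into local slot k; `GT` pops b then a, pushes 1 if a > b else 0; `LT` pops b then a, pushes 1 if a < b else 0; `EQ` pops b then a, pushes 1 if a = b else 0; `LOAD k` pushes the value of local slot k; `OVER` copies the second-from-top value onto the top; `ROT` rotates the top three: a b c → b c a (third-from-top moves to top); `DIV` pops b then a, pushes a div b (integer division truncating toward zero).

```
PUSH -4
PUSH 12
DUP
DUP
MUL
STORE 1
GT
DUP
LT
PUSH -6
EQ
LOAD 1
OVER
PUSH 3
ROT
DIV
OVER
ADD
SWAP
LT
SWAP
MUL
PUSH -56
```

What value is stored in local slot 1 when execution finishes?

144

PUSH -4  -> [-4]
PUSH 12  -> [-4, 12]
DUP      -> [-4, 12, 12]
DUP      -> [-4, 12, 12, 12]
MUL      -> [-4, 12, 144]
STORE 1  -> [-4, 12]
GT       -> [0]
DUP      -> [0, 0]
LT       -> [0]
PUSH -6  -> [0, -6]
EQ       -> [0]
LOAD 1   -> [0, 144]
OVER     -> [0, 144, 0]
PUSH 3   -> [0, 144, 0, 3]
ROT      -> [0, 0, 3, 144]
DIV      -> [0, 0, 0]
OVER     -> [0, 0, 0, 0]
ADD      -> [0, 0, 0]
SWAP     -> [0, 0, 0]
LT       -> [0, 0]
SWAP     -> [0, 0]
MUL      -> [0]
PUSH -56 -> [0, -56]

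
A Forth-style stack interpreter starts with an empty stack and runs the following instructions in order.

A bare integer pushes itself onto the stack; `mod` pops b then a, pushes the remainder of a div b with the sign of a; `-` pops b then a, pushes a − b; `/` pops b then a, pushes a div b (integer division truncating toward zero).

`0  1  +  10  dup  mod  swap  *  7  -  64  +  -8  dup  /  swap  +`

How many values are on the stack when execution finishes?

1

0    -> [0]
1    -> [0, 1]
+    -> [1]
10   -> [1, 10]
dup  -> [1, 10, 10]
mod  -> [1, 0]
swap -> [0, 1]
*    -> [0]
7    -> [0, 7]
-    -> [-7]
64   -> [-7, 64]
+    -> [57]
-8   -> [57, -8]
dup  -> [57, -8, -8]
/    -> [57, 1]
swap -> [1, 57]
+    -> [58]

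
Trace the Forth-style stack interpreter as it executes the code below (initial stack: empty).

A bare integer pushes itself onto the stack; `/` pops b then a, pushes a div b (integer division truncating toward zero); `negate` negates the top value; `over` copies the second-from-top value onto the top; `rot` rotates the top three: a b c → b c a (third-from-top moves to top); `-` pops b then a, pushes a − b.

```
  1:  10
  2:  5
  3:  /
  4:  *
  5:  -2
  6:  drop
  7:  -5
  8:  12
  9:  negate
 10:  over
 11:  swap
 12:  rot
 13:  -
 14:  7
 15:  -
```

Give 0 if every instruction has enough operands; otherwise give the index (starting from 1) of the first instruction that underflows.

10 : [10]
5  : [10, 5]
/  : [2]
*  — needs 2 operands, stack has 1 → underflow

4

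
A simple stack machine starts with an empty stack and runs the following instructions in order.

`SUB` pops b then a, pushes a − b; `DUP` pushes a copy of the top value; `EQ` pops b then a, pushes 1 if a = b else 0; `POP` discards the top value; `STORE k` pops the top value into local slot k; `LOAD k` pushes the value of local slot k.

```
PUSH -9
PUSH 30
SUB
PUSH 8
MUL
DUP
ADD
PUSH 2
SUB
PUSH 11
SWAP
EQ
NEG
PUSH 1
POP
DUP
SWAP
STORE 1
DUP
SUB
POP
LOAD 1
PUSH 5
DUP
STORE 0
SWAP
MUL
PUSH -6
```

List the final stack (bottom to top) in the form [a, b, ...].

PUSH -9 -> [-9]
PUSH 30 -> [-9, 30]
SUB     -> [-39]
PUSH 8  -> [-39, 8]
MUL     -> [-312]
DUP     -> [-312, -312]
ADD     -> [-624]
PUSH 2  -> [-624, 2]
SUB     -> [-626]
PUSH 11 -> [-626, 11]
SWAP    -> [11, -626]
EQ      -> [0]
NEG     -> [0]
PUSH 1  -> [0, 1]
POP     -> [0]
DUP     -> [0, 0]
SWAP    -> [0, 0]
STORE 1 -> [0]
DUP     -> [0, 0]
SUB     -> [0]
POP     -> []
LOAD 1  -> [0]
PUSH 5  -> [0, 5]
DUP     -> [0, 5, 5]
STORE 0 -> [0, 5]
SWAP    -> [5, 0]
MUL     -> [0]
PUSH -6 -> [0, -6]

[0, -6]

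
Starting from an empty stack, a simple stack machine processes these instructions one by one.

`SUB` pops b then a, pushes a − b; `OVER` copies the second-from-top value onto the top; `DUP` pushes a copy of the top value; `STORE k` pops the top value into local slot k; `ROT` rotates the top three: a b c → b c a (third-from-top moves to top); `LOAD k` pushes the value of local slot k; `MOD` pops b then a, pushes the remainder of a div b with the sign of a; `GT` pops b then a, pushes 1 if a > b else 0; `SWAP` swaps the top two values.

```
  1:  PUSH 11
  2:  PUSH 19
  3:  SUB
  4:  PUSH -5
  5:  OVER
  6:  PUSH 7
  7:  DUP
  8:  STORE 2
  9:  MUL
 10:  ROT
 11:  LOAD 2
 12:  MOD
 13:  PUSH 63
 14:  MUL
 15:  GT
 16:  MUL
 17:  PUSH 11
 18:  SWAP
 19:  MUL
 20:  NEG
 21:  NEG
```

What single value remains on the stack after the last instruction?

-55

PUSH 11 : 11
PUSH 19 : 11 19
SUB     : -8
PUSH -5 : -8 -5
OVER    : -8 -5 -8
PUSH 7  : -8 -5 -8 7
DUP     : -8 -5 -8 7 7
STORE 2 : -8 -5 -8 7
MUL     : -8 -5 -56
ROT     : -5 -56 -8
LOAD 2  : -5 -56 -8 7
MOD     : -5 -56 -1
PUSH 63 : -5 -56 -1 63
MUL     : -5 -56 -63
GT      : -5 1
MUL     : -5
PUSH 11 : -5 11
SWAP    : 11 -5
MUL     : -55
NEG     : 55
NEG     : -55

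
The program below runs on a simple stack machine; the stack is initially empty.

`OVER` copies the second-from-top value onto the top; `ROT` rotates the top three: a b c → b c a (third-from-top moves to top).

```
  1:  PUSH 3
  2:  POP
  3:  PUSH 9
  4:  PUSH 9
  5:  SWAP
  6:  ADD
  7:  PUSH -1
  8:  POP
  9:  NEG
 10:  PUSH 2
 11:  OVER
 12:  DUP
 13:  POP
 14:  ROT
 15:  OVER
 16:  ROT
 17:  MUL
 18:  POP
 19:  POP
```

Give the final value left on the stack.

PUSH 3  -> 3
POP     -> (empty)
PUSH 9  -> 9
PUSH 9  -> 9 9
SWAP    -> 9 9
ADD     -> 18
PUSH -1 -> 18 -1
POP     -> 18
NEG     -> -18
PUSH 2  -> -18 2
OVER    -> -18 2 -18
DUP     -> -18 2 -18 -18
POP     -> -18 2 -18
ROT     -> 2 -18 -18
OVER    -> 2 -18 -18 -18
ROT     -> 2 -18 -18 -18
MUL     -> 2 -18 324
POP     -> 2 -18
POP     -> 2

2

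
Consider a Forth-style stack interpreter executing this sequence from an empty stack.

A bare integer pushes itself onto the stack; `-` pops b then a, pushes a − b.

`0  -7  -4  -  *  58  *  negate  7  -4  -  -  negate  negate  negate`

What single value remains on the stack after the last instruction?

11

0      → [0]
-7     → [0, -7]
-4     → [0, -7, -4]
-      → [0, -3]
*      → [0]
58     → [0, 58]
*      → [0]
negate → [0]
7      → [0, 7]
-4     → [0, 7, -4]
-      → [0, 11]
-      → [-11]
negate → [11]
negate → [-11]
negate → [11]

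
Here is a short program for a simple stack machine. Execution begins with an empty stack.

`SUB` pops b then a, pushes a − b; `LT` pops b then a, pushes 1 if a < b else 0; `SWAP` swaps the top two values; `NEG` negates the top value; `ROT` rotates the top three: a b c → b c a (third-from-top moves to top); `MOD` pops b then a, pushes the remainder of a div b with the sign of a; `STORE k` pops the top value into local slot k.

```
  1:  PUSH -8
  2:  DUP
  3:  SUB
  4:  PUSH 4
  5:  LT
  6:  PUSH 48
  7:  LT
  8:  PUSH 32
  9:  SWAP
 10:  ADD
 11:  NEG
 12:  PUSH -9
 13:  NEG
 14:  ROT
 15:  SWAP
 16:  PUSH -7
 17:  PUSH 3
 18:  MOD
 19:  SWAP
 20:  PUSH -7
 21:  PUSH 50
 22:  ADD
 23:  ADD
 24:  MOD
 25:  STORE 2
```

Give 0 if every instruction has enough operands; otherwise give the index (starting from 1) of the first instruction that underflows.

PUSH -8  -8
DUP      -8 -8
SUB      0
PUSH 4   0 4
LT       1
PUSH 48  1 48
LT       1
PUSH 32  1 32
SWAP     32 1
ADD      33
NEG      -33
PUSH -9  -33 -9
NEG      -33 9
ROT  — needs 3 operands, stack has 2 → underflow

14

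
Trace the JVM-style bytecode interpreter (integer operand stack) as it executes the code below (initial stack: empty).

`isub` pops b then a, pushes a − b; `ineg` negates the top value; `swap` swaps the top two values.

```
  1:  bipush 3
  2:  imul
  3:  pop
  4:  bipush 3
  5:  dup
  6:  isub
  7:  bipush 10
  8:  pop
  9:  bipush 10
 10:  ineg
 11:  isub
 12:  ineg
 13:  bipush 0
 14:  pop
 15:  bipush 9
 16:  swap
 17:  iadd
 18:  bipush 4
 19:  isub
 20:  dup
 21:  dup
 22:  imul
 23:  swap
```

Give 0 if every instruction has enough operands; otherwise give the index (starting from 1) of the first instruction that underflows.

bipush 3  3
imul  — needs 2 operands, stack has 1 → underflow

2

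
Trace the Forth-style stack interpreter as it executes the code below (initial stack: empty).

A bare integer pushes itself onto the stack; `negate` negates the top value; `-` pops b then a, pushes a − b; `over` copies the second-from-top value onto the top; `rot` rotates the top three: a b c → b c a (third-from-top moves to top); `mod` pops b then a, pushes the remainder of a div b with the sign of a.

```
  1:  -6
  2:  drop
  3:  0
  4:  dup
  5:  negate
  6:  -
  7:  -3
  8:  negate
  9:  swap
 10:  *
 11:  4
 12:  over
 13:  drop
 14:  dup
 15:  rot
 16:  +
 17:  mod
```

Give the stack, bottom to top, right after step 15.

[4, 4, 0]

-6      [-6]
drop    []
0       [0]
dup     [0, 0]
negate  [0, 0]
-       [0]
-3      [0, -3]
negate  [0, 3]
swap    [3, 0]
*       [0]
4       [0, 4]
over    [0, 4, 0]
drop    [0, 4]
dup     [0, 4, 4]
rot     [4, 4, 0]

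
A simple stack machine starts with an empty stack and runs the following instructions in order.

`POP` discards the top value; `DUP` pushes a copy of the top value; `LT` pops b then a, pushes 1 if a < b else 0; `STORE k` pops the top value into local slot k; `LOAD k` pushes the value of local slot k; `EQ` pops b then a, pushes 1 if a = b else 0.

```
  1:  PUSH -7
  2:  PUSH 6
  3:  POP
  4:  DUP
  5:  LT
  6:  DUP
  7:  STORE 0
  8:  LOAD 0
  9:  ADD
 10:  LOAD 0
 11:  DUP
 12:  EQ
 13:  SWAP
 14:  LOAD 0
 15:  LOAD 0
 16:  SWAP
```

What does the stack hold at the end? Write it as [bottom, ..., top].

[1, 0, 0, 0]

PUSH -7 -> [-7]
PUSH 6  -> [-7, 6]
POP     -> [-7]
DUP     -> [-7, -7]
LT      -> [0]
DUP     -> [0, 0]
STORE 0 -> [0]
LOAD 0  -> [0, 0]
ADD     -> [0]
LOAD 0  -> [0, 0]
DUP     -> [0, 0, 0]
EQ      -> [0, 1]
SWAP    -> [1, 0]
LOAD 0  -> [1, 0, 0]
LOAD 0  -> [1, 0, 0, 0]
SWAP    -> [1, 0, 0, 0]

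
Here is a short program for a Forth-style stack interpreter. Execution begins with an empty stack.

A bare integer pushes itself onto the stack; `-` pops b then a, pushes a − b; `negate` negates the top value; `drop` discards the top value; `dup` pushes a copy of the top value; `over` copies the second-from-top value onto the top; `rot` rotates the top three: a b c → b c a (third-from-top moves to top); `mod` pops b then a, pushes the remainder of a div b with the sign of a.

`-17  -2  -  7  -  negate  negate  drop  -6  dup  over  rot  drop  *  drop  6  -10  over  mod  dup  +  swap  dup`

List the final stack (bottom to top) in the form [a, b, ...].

[-8, 6, 6]

-17    : [-17]
-2     : [-17, -2]
-      : [-15]
7      : [-15, 7]
-      : [-22]
negate : [22]
negate : [-22]
drop   : []
-6     : [-6]
dup    : [-6, -6]
over   : [-6, -6, -6]
rot    : [-6, -6, -6]
drop   : [-6, -6]
*      : [36]
drop   : []
6      : [6]
-10    : [6, -10]
over   : [6, -10, 6]
mod    : [6, -4]
dup    : [6, -4, -4]
+      : [6, -8]
swap   : [-8, 6]
dup    : [-8, 6, 6]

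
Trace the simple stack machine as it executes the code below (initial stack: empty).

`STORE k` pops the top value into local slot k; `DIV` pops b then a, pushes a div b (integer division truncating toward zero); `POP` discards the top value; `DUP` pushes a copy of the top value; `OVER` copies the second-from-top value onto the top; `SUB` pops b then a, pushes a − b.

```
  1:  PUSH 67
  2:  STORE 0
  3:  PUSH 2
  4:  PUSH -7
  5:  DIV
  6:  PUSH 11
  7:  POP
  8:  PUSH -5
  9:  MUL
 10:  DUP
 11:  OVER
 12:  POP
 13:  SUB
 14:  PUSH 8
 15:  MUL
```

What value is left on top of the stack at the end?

PUSH 67 -> 67
STORE 0 -> (empty)
PUSH 2  -> 2
PUSH -7 -> 2 -7
DIV     -> 0
PUSH 11 -> 0 11
POP     -> 0
PUSH -5 -> 0 -5
MUL     -> 0
DUP     -> 0 0
OVER    -> 0 0 0
POP     -> 0 0
SUB     -> 0
PUSH 8  -> 0 8
MUL     -> 0

0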